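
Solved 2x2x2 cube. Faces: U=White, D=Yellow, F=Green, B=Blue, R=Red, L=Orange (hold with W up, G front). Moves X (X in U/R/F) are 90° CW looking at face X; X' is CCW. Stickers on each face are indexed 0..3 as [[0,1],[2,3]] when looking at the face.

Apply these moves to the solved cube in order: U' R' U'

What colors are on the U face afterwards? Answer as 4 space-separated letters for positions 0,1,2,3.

Answer: B R W W

Derivation:
After move 1 (U'): U=WWWW F=OOGG R=GGRR B=RRBB L=BBOO
After move 2 (R'): R=GRGR U=WBWR F=OWGW D=YOYG B=YRYB
After move 3 (U'): U=BRWW F=BBGW R=OWGR B=GRYB L=YROO
Query: U face = BRWW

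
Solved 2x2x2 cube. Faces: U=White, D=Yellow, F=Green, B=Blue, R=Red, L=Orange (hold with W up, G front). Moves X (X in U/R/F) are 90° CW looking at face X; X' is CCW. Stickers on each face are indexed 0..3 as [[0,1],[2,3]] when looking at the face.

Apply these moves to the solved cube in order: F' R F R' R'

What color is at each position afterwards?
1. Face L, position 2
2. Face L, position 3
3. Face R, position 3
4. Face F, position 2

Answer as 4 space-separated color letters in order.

Answer: O B R Y

Derivation:
After move 1 (F'): F=GGGG U=WWRR R=YRYR D=OOYY L=OWOW
After move 2 (R): R=YYRR U=WGRG F=GOGY D=OBYB B=RBWB
After move 3 (F): F=GGYO U=WGWW R=RYGR D=RYYB L=OOOB
After move 4 (R'): R=YRRG U=WWWR F=GGYW D=RGYO B=BBYB
After move 5 (R'): R=RGYR U=WYWB F=GWYR D=RGYW B=OBGB
Query 1: L[2] = O
Query 2: L[3] = B
Query 3: R[3] = R
Query 4: F[2] = Y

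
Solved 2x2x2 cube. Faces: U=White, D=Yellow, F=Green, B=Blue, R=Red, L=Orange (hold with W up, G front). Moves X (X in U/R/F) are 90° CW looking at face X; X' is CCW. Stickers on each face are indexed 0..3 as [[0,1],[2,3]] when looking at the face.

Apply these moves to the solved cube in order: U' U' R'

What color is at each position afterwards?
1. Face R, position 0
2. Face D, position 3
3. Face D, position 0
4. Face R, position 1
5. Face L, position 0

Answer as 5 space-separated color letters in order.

After move 1 (U'): U=WWWW F=OOGG R=GGRR B=RRBB L=BBOO
After move 2 (U'): U=WWWW F=BBGG R=OORR B=GGBB L=RROO
After move 3 (R'): R=OROR U=WBWG F=BWGW D=YBYG B=YGYB
Query 1: R[0] = O
Query 2: D[3] = G
Query 3: D[0] = Y
Query 4: R[1] = R
Query 5: L[0] = R

Answer: O G Y R R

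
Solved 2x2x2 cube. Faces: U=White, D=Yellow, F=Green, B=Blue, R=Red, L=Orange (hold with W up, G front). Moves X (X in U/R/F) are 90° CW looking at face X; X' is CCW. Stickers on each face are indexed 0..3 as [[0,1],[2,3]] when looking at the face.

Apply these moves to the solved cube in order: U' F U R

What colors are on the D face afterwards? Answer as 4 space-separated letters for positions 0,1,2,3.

Answer: R B Y B

Derivation:
After move 1 (U'): U=WWWW F=OOGG R=GGRR B=RRBB L=BBOO
After move 2 (F): F=GOGO U=WWOB R=WGWR D=RGYY L=BYOY
After move 3 (U): U=OWBW F=WGGO R=RRWR B=BYBB L=GOOY
After move 4 (R): R=WRRR U=OGBO F=WGGY D=RBYB B=WYWB
Query: D face = RBYB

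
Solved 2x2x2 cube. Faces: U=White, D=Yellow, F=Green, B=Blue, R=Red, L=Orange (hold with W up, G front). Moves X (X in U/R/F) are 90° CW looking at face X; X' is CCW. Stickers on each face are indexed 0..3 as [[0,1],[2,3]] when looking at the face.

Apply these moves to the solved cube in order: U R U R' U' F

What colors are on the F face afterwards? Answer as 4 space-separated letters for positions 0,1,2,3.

Answer: G R R Y

Derivation:
After move 1 (U): U=WWWW F=RRGG R=BBRR B=OOBB L=GGOO
After move 2 (R): R=RBRB U=WRWG F=RYGY D=YBYO B=WOWB
After move 3 (U): U=WWGR F=RBGY R=WORB B=GGWB L=RYOO
After move 4 (R'): R=OBWR U=WWGG F=RWGR D=YBYY B=OGBB
After move 5 (U'): U=WGWG F=RYGR R=RWWR B=OBBB L=OGOO
After move 6 (F): F=GRRY U=WGOG R=WWGR D=WRYY L=OYOB
Query: F face = GRRY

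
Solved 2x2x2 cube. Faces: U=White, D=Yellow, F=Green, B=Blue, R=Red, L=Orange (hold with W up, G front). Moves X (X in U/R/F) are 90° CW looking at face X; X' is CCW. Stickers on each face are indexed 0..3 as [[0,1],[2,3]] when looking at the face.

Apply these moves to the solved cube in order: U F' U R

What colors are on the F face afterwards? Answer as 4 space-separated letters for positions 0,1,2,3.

Answer: Y O R Y

Derivation:
After move 1 (U): U=WWWW F=RRGG R=BBRR B=OOBB L=GGOO
After move 2 (F'): F=RGRG U=WWBR R=YBYR D=GOYY L=GWOW
After move 3 (U): U=BWRW F=YBRG R=OOYR B=GWBB L=RGOW
After move 4 (R): R=YORO U=BBRG F=YORY D=GBYG B=WWWB
Query: F face = YORY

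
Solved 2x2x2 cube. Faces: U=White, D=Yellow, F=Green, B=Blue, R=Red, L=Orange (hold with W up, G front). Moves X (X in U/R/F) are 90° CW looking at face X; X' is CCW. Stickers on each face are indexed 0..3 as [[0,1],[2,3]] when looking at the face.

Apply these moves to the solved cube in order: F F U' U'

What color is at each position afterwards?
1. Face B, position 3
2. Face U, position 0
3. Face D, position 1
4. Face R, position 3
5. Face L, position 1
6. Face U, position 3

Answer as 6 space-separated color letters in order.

After move 1 (F): F=GGGG U=WWOO R=WRWR D=RRYY L=OYOY
After move 2 (F): F=GGGG U=WWYY R=OROR D=WWYY L=OROR
After move 3 (U'): U=WYWY F=ORGG R=GGOR B=ORBB L=BBOR
After move 4 (U'): U=YYWW F=BBGG R=OROR B=GGBB L=OROR
Query 1: B[3] = B
Query 2: U[0] = Y
Query 3: D[1] = W
Query 4: R[3] = R
Query 5: L[1] = R
Query 6: U[3] = W

Answer: B Y W R R W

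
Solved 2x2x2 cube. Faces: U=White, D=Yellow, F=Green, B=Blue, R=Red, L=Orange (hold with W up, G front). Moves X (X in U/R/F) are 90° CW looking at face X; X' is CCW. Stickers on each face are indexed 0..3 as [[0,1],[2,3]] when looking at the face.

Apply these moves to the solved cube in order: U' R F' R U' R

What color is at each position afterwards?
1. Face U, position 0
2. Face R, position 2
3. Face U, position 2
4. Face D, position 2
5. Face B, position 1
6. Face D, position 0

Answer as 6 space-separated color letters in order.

After move 1 (U'): U=WWWW F=OOGG R=GGRR B=RRBB L=BBOO
After move 2 (R): R=RGRG U=WOWG F=OYGY D=YBYR B=WRWB
After move 3 (F'): F=YYOG U=WORR R=BGYG D=BOYR L=BGOW
After move 4 (R): R=YBGG U=WYRG F=YOOR D=BWYW B=RROB
After move 5 (U'): U=YGWR F=BGOR R=YOGG B=YBOB L=RROW
After move 6 (R): R=GYGO U=YGWR F=BWOW D=BOYY B=RBGB
Query 1: U[0] = Y
Query 2: R[2] = G
Query 3: U[2] = W
Query 4: D[2] = Y
Query 5: B[1] = B
Query 6: D[0] = B

Answer: Y G W Y B B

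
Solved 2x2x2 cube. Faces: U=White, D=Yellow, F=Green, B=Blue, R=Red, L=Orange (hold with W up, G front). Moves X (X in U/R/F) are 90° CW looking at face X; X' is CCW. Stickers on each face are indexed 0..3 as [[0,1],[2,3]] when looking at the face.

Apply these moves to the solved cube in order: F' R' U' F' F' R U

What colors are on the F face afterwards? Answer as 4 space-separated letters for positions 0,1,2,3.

Answer: B W W G

Derivation:
After move 1 (F'): F=GGGG U=WWRR R=YRYR D=OOYY L=OWOW
After move 2 (R'): R=RRYY U=WBRB F=GWGR D=OGYG B=YBOB
After move 3 (U'): U=BBWR F=OWGR R=GWYY B=RROB L=YBOW
After move 4 (F'): F=WROG U=BBGY R=GWOY D=BWYG L=YROW
After move 5 (F'): F=RGWO U=BBGO R=WWBY D=RWYG L=YYOG
After move 6 (R): R=BWYW U=BGGO F=RWWG D=ROYR B=ORBB
After move 7 (U): U=GBOG F=BWWG R=ORYW B=YYBB L=RWOG
Query: F face = BWWG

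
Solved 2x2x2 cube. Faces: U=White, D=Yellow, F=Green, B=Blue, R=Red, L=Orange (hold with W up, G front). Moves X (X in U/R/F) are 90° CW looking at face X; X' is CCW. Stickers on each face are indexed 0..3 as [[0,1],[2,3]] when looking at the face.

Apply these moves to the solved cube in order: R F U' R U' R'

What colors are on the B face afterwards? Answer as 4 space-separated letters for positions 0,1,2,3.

Answer: W G W B

Derivation:
After move 1 (R): R=RRRR U=WGWG F=GYGY D=YBYB B=WBWB
After move 2 (F): F=GGYY U=WGOO R=WRGR D=RRYB L=OYOB
After move 3 (U'): U=GOWO F=OYYY R=GGGR B=WRWB L=WBOB
After move 4 (R): R=GGRG U=GYWY F=ORYB D=RWYW B=OROB
After move 5 (U'): U=YYGW F=WBYB R=ORRG B=GGOB L=OROB
After move 6 (R'): R=RGOR U=YOGG F=WYYW D=RBYB B=WGWB
Query: B face = WGWB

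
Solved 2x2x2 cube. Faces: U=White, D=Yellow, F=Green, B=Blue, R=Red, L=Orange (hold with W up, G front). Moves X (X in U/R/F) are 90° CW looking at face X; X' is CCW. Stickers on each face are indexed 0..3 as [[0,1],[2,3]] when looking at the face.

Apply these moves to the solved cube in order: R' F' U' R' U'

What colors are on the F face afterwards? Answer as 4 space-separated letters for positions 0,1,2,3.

Answer: Y B G R

Derivation:
After move 1 (R'): R=RRRR U=WBWB F=GWGW D=YGYG B=YBYB
After move 2 (F'): F=WWGG U=WBRR R=GRYR D=OOYG L=OBOW
After move 3 (U'): U=BRWR F=OBGG R=WWYR B=GRYB L=YBOW
After move 4 (R'): R=WRWY U=BYWG F=ORGR D=OBYG B=GROB
After move 5 (U'): U=YGBW F=YBGR R=ORWY B=WROB L=GROW
Query: F face = YBGR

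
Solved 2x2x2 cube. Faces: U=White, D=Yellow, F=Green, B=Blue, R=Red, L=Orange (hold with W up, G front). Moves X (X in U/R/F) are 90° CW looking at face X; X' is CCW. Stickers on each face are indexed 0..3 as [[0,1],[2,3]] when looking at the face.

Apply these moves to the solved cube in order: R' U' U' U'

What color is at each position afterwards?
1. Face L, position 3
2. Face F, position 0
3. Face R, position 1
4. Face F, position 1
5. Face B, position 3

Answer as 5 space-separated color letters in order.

After move 1 (R'): R=RRRR U=WBWB F=GWGW D=YGYG B=YBYB
After move 2 (U'): U=BBWW F=OOGW R=GWRR B=RRYB L=YBOO
After move 3 (U'): U=BWBW F=YBGW R=OORR B=GWYB L=RROO
After move 4 (U'): U=WWBB F=RRGW R=YBRR B=OOYB L=GWOO
Query 1: L[3] = O
Query 2: F[0] = R
Query 3: R[1] = B
Query 4: F[1] = R
Query 5: B[3] = B

Answer: O R B R B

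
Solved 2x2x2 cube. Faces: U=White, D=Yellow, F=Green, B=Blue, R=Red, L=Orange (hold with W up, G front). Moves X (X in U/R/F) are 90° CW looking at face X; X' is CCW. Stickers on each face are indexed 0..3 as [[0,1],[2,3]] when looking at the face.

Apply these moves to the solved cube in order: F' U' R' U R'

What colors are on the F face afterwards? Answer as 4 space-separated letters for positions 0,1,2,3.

After move 1 (F'): F=GGGG U=WWRR R=YRYR D=OOYY L=OWOW
After move 2 (U'): U=WRWR F=OWGG R=GGYR B=YRBB L=BBOW
After move 3 (R'): R=GRGY U=WBWY F=ORGR D=OWYG B=YROB
After move 4 (U): U=WWYB F=GRGR R=YRGY B=BBOB L=OROW
After move 5 (R'): R=RYYG U=WOYB F=GWGB D=ORYR B=GBWB
Query: F face = GWGB

Answer: G W G B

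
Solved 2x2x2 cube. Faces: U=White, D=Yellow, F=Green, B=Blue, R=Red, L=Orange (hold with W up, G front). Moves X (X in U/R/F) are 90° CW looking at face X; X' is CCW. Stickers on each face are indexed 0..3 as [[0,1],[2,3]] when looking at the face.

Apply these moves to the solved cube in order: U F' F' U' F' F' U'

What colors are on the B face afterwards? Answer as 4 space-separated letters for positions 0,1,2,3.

After move 1 (U): U=WWWW F=RRGG R=BBRR B=OOBB L=GGOO
After move 2 (F'): F=RGRG U=WWBR R=YBYR D=GOYY L=GWOW
After move 3 (F'): F=GGRR U=WWYY R=OBGR D=WWYY L=GROB
After move 4 (U'): U=WYWY F=GRRR R=GGGR B=OBBB L=OOOB
After move 5 (F'): F=RRGR U=WYGG R=WGWR D=OBYY L=OYOW
After move 6 (F'): F=RRRG U=WYWW R=BGOR D=YWYY L=OGOG
After move 7 (U'): U=YWWW F=OGRG R=RROR B=BGBB L=OBOG
Query: B face = BGBB

Answer: B G B B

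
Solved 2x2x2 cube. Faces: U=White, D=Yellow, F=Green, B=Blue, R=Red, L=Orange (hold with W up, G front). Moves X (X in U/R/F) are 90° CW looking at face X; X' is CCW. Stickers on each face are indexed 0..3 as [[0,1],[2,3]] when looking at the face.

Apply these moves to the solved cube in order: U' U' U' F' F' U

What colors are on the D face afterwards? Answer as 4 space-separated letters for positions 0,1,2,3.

After move 1 (U'): U=WWWW F=OOGG R=GGRR B=RRBB L=BBOO
After move 2 (U'): U=WWWW F=BBGG R=OORR B=GGBB L=RROO
After move 3 (U'): U=WWWW F=RRGG R=BBRR B=OOBB L=GGOO
After move 4 (F'): F=RGRG U=WWBR R=YBYR D=GOYY L=GWOW
After move 5 (F'): F=GGRR U=WWYY R=OBGR D=WWYY L=GROB
After move 6 (U): U=YWYW F=OBRR R=OOGR B=GRBB L=GGOB
Query: D face = WWYY

Answer: W W Y Y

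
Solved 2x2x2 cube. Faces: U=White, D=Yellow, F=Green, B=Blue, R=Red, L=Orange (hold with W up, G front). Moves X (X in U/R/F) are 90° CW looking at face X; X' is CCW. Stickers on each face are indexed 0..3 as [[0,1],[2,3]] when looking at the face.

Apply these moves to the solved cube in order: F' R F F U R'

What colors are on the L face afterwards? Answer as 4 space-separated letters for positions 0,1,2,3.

Answer: Y G O Y

Derivation:
After move 1 (F'): F=GGGG U=WWRR R=YRYR D=OOYY L=OWOW
After move 2 (R): R=YYRR U=WGRG F=GOGY D=OBYB B=RBWB
After move 3 (F): F=GGYO U=WGWW R=RYGR D=RYYB L=OOOB
After move 4 (F): F=YGOG U=WGBO R=WYWR D=GRYB L=OROY
After move 5 (U): U=BWOG F=WYOG R=RBWR B=ORWB L=YGOY
After move 6 (R'): R=BRRW U=BWOO F=WWOG D=GYYG B=BRRB
Query: L face = YGOY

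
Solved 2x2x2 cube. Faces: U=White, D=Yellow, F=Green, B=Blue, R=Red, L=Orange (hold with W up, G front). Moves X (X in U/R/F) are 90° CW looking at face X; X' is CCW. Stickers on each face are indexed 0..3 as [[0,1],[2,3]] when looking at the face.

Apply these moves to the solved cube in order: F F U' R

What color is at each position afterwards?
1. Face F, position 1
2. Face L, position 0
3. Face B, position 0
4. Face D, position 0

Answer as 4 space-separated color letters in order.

After move 1 (F): F=GGGG U=WWOO R=WRWR D=RRYY L=OYOY
After move 2 (F): F=GGGG U=WWYY R=OROR D=WWYY L=OROR
After move 3 (U'): U=WYWY F=ORGG R=GGOR B=ORBB L=BBOR
After move 4 (R): R=OGRG U=WRWG F=OWGY D=WBYO B=YRYB
Query 1: F[1] = W
Query 2: L[0] = B
Query 3: B[0] = Y
Query 4: D[0] = W

Answer: W B Y W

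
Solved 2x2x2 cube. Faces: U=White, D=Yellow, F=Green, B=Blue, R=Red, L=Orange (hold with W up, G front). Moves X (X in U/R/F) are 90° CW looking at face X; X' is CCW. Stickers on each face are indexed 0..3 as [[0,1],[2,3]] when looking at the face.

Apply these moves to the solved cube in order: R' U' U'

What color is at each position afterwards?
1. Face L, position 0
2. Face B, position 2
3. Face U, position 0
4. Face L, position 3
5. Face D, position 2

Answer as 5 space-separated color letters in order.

After move 1 (R'): R=RRRR U=WBWB F=GWGW D=YGYG B=YBYB
After move 2 (U'): U=BBWW F=OOGW R=GWRR B=RRYB L=YBOO
After move 3 (U'): U=BWBW F=YBGW R=OORR B=GWYB L=RROO
Query 1: L[0] = R
Query 2: B[2] = Y
Query 3: U[0] = B
Query 4: L[3] = O
Query 5: D[2] = Y

Answer: R Y B O Y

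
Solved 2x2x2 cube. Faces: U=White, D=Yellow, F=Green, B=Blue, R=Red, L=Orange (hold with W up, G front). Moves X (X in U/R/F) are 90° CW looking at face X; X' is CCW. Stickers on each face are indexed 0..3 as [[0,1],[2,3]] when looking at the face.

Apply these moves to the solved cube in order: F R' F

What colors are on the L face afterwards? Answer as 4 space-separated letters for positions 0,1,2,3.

Answer: O R O G

Derivation:
After move 1 (F): F=GGGG U=WWOO R=WRWR D=RRYY L=OYOY
After move 2 (R'): R=RRWW U=WBOB F=GWGO D=RGYG B=YBRB
After move 3 (F): F=GGOW U=WBYY R=ORBW D=WRYG L=OROG
Query: L face = OROG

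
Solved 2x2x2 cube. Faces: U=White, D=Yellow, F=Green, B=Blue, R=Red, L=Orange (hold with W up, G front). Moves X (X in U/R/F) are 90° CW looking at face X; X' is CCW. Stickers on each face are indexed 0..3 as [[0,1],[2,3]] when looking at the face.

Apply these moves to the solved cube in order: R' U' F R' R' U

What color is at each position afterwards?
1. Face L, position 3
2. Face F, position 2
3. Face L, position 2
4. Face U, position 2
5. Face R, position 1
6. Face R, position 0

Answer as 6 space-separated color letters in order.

Answer: G W O G R O

Derivation:
After move 1 (R'): R=RRRR U=WBWB F=GWGW D=YGYG B=YBYB
After move 2 (U'): U=BBWW F=OOGW R=GWRR B=RRYB L=YBOO
After move 3 (F): F=GOWO U=BBOB R=WWWR D=RGYG L=YYOG
After move 4 (R'): R=WRWW U=BYOR F=GBWB D=ROYO B=GRGB
After move 5 (R'): R=RWWW U=BGOG F=GYWR D=RBYB B=OROB
After move 6 (U): U=OBGG F=RWWR R=ORWW B=YYOB L=GYOG
Query 1: L[3] = G
Query 2: F[2] = W
Query 3: L[2] = O
Query 4: U[2] = G
Query 5: R[1] = R
Query 6: R[0] = O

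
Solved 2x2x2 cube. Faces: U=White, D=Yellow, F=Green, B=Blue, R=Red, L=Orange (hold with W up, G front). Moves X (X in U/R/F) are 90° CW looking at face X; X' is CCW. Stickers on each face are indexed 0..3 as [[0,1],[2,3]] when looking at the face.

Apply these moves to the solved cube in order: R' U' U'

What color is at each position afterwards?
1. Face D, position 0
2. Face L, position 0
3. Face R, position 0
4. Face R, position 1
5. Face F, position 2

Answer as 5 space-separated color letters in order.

Answer: Y R O O G

Derivation:
After move 1 (R'): R=RRRR U=WBWB F=GWGW D=YGYG B=YBYB
After move 2 (U'): U=BBWW F=OOGW R=GWRR B=RRYB L=YBOO
After move 3 (U'): U=BWBW F=YBGW R=OORR B=GWYB L=RROO
Query 1: D[0] = Y
Query 2: L[0] = R
Query 3: R[0] = O
Query 4: R[1] = O
Query 5: F[2] = G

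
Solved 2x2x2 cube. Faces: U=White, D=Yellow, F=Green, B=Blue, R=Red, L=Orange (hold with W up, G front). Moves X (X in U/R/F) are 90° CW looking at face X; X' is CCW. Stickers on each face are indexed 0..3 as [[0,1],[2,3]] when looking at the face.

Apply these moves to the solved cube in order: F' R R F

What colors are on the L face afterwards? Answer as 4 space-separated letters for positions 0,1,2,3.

After move 1 (F'): F=GGGG U=WWRR R=YRYR D=OOYY L=OWOW
After move 2 (R): R=YYRR U=WGRG F=GOGY D=OBYB B=RBWB
After move 3 (R): R=RYRY U=WORY F=GBGB D=OWYR B=GBGB
After move 4 (F): F=GGBB U=WOWW R=RYYY D=RRYR L=OOOW
Query: L face = OOOW

Answer: O O O W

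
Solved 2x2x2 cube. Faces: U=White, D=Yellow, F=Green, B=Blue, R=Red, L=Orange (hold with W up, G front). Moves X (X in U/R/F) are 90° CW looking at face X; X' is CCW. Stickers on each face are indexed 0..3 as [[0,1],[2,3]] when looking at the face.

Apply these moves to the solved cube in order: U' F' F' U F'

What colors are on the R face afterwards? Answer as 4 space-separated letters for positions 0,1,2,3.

Answer: W R W R

Derivation:
After move 1 (U'): U=WWWW F=OOGG R=GGRR B=RRBB L=BBOO
After move 2 (F'): F=OGOG U=WWGR R=YGYR D=BOYY L=BWOW
After move 3 (F'): F=GGOO U=WWYY R=OGBR D=WWYY L=BROG
After move 4 (U): U=YWYW F=OGOO R=RRBR B=BRBB L=GGOG
After move 5 (F'): F=GOOO U=YWRB R=WRWR D=GGYY L=GWOY
Query: R face = WRWR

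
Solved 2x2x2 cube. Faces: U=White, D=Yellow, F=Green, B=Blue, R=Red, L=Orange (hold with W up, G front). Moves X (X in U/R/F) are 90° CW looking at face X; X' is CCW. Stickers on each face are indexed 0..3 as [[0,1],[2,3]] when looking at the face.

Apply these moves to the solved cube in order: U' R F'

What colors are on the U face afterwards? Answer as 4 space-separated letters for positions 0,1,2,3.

After move 1 (U'): U=WWWW F=OOGG R=GGRR B=RRBB L=BBOO
After move 2 (R): R=RGRG U=WOWG F=OYGY D=YBYR B=WRWB
After move 3 (F'): F=YYOG U=WORR R=BGYG D=BOYR L=BGOW
Query: U face = WORR

Answer: W O R R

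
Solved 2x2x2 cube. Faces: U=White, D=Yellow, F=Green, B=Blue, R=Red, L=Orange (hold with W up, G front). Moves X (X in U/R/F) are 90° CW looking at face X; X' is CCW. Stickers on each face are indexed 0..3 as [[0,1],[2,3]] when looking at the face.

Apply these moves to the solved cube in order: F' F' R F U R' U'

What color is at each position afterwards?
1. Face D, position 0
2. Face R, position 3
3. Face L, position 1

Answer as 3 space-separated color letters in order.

After move 1 (F'): F=GGGG U=WWRR R=YRYR D=OOYY L=OWOW
After move 2 (F'): F=GGGG U=WWYY R=OROR D=WWYY L=OROR
After move 3 (R): R=OORR U=WGYG F=GWGY D=WBYB B=YBWB
After move 4 (F): F=GGYW U=WGRR R=YOGR D=ROYB L=OWOB
After move 5 (U): U=RWRG F=YOYW R=YBGR B=OWWB L=GGOB
After move 6 (R'): R=BRYG U=RWRO F=YWYG D=ROYW B=BWOB
After move 7 (U'): U=WORR F=GGYG R=YWYG B=BROB L=BWOB
Query 1: D[0] = R
Query 2: R[3] = G
Query 3: L[1] = W

Answer: R G W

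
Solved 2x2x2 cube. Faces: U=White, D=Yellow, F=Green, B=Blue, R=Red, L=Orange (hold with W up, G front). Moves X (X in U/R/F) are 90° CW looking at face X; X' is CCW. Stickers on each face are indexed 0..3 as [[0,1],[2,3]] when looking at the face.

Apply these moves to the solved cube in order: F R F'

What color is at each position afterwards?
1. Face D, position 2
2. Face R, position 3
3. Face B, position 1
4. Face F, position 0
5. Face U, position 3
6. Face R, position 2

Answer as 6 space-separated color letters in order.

After move 1 (F): F=GGGG U=WWOO R=WRWR D=RRYY L=OYOY
After move 2 (R): R=WWRR U=WGOG F=GRGY D=RBYB B=OBWB
After move 3 (F'): F=RYGG U=WGWR R=BWRR D=YYYB L=OGOO
Query 1: D[2] = Y
Query 2: R[3] = R
Query 3: B[1] = B
Query 4: F[0] = R
Query 5: U[3] = R
Query 6: R[2] = R

Answer: Y R B R R R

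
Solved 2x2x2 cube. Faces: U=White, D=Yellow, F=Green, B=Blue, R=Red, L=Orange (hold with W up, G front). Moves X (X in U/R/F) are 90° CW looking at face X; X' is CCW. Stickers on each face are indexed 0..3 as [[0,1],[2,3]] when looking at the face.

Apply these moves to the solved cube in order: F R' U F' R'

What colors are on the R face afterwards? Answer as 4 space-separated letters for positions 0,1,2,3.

After move 1 (F): F=GGGG U=WWOO R=WRWR D=RRYY L=OYOY
After move 2 (R'): R=RRWW U=WBOB F=GWGO D=RGYG B=YBRB
After move 3 (U): U=OWBB F=RRGO R=YBWW B=OYRB L=GWOY
After move 4 (F'): F=RORG U=OWYW R=GBRW D=WYYG L=GBOB
After move 5 (R'): R=BWGR U=ORYO F=RWRW D=WOYG B=GYYB
Query: R face = BWGR

Answer: B W G R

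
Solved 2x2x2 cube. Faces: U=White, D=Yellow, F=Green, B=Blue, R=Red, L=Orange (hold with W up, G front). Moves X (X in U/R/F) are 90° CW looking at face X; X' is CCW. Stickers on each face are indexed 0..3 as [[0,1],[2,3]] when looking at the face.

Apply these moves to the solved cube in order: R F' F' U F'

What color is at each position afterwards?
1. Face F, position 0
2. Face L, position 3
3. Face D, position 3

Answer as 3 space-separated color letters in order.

Answer: R Y B

Derivation:
After move 1 (R): R=RRRR U=WGWG F=GYGY D=YBYB B=WBWB
After move 2 (F'): F=YYGG U=WGRR R=BRYR D=OOYB L=OGOW
After move 3 (F'): F=YGYG U=WGBY R=OROR D=GWYB L=OROR
After move 4 (U): U=BWYG F=ORYG R=WBOR B=ORWB L=YGOR
After move 5 (F'): F=RGOY U=BWWO R=WBGR D=GRYB L=YGOY
Query 1: F[0] = R
Query 2: L[3] = Y
Query 3: D[3] = B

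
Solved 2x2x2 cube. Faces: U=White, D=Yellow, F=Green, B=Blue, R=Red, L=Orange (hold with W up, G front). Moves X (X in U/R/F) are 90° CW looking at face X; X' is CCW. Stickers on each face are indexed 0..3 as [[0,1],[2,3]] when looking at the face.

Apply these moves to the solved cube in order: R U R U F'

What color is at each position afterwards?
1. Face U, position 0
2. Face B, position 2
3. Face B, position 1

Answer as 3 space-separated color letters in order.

Answer: G W Y

Derivation:
After move 1 (R): R=RRRR U=WGWG F=GYGY D=YBYB B=WBWB
After move 2 (U): U=WWGG F=RRGY R=WBRR B=OOWB L=GYOO
After move 3 (R): R=RWRB U=WRGY F=RBGB D=YWYO B=GOWB
After move 4 (U): U=GWYR F=RWGB R=GORB B=GYWB L=RBOO
After move 5 (F'): F=WBRG U=GWGR R=WOYB D=BOYO L=RROY
Query 1: U[0] = G
Query 2: B[2] = W
Query 3: B[1] = Y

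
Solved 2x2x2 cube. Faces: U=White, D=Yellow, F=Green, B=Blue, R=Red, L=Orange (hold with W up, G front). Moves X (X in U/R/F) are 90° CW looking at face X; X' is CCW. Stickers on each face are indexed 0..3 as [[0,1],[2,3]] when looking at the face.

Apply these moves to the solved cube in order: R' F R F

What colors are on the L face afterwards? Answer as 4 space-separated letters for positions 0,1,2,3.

After move 1 (R'): R=RRRR U=WBWB F=GWGW D=YGYG B=YBYB
After move 2 (F): F=GGWW U=WBOO R=WRBR D=RRYG L=OYOG
After move 3 (R): R=BWRR U=WGOW F=GRWG D=RYYY B=OBBB
After move 4 (F): F=WGGR U=WGGY R=OWWR D=RBYY L=OROY
Query: L face = OROY

Answer: O R O Y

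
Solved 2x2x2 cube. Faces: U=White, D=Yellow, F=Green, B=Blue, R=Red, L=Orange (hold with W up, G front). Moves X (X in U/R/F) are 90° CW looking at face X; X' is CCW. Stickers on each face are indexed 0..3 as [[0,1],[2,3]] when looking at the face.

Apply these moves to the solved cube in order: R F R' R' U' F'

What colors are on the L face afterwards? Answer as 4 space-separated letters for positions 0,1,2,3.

Answer: Y O O W

Derivation:
After move 1 (R): R=RRRR U=WGWG F=GYGY D=YBYB B=WBWB
After move 2 (F): F=GGYY U=WGOO R=WRGR D=RRYB L=OYOB
After move 3 (R'): R=RRWG U=WWOW F=GGYO D=RGYY B=BBRB
After move 4 (R'): R=RGRW U=WROB F=GWYW D=RGYO B=YBGB
After move 5 (U'): U=RBWO F=OYYW R=GWRW B=RGGB L=YBOB
After move 6 (F'): F=YWOY U=RBGR R=GWRW D=BBYO L=YOOW
Query: L face = YOOW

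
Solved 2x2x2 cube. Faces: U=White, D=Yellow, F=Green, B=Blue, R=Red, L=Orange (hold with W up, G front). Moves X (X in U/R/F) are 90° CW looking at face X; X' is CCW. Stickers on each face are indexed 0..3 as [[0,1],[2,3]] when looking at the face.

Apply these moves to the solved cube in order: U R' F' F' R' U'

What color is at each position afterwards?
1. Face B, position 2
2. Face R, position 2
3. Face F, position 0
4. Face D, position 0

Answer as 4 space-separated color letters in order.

After move 1 (U): U=WWWW F=RRGG R=BBRR B=OOBB L=GGOO
After move 2 (R'): R=BRBR U=WBWO F=RWGW D=YRYG B=YOYB
After move 3 (F'): F=WWRG U=WBBB R=RRYR D=GOYG L=GOOW
After move 4 (F'): F=WGWR U=WBRY R=ORGR D=OWYG L=GBOB
After move 5 (R'): R=RROG U=WYRY F=WBWY D=OGYR B=GOWB
After move 6 (U'): U=YYWR F=GBWY R=WBOG B=RRWB L=GOOB
Query 1: B[2] = W
Query 2: R[2] = O
Query 3: F[0] = G
Query 4: D[0] = O

Answer: W O G O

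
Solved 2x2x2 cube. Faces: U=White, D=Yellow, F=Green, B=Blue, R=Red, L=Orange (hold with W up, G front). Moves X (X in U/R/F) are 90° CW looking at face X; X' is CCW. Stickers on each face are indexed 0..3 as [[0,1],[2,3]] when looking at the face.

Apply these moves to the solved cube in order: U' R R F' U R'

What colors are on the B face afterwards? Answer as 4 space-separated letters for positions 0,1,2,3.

Answer: W Y O B

Derivation:
After move 1 (U'): U=WWWW F=OOGG R=GGRR B=RRBB L=BBOO
After move 2 (R): R=RGRG U=WOWG F=OYGY D=YBYR B=WRWB
After move 3 (R): R=RRGG U=WYWY F=OBGR D=YWYW B=GROB
After move 4 (F'): F=BROG U=WYRG R=WRYG D=BOYW L=BYOW
After move 5 (U): U=RWGY F=WROG R=GRYG B=BYOB L=BROW
After move 6 (R'): R=RGGY U=ROGB F=WWOY D=BRYG B=WYOB
Query: B face = WYOB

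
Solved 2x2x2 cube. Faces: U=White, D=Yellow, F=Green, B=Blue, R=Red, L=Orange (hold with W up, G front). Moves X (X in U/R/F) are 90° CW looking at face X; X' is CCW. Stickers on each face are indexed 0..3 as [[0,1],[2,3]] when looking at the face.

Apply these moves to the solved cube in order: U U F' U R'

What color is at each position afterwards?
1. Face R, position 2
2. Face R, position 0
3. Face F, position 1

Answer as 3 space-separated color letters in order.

After move 1 (U): U=WWWW F=RRGG R=BBRR B=OOBB L=GGOO
After move 2 (U): U=WWWW F=BBGG R=OORR B=GGBB L=RROO
After move 3 (F'): F=BGBG U=WWOR R=YOYR D=ROYY L=RWOW
After move 4 (U): U=OWRW F=YOBG R=GGYR B=RWBB L=BGOW
After move 5 (R'): R=GRGY U=OBRR F=YWBW D=ROYG B=YWOB
Query 1: R[2] = G
Query 2: R[0] = G
Query 3: F[1] = W

Answer: G G W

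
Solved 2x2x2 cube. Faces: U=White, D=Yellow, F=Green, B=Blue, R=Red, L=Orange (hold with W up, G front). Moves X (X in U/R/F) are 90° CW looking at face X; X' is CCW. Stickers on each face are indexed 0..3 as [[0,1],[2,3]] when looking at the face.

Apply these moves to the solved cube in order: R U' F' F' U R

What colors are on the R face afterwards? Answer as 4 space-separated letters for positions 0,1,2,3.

Answer: B R R R

Derivation:
After move 1 (R): R=RRRR U=WGWG F=GYGY D=YBYB B=WBWB
After move 2 (U'): U=GGWW F=OOGY R=GYRR B=RRWB L=WBOO
After move 3 (F'): F=OYOG U=GGGR R=BYYR D=BOYB L=WWOW
After move 4 (F'): F=YGOO U=GGBY R=OYBR D=WWYB L=WROG
After move 5 (U): U=BGYG F=OYOO R=RRBR B=WRWB L=YGOG
After move 6 (R): R=BRRR U=BYYO F=OWOB D=WWYW B=GRGB
Query: R face = BRRR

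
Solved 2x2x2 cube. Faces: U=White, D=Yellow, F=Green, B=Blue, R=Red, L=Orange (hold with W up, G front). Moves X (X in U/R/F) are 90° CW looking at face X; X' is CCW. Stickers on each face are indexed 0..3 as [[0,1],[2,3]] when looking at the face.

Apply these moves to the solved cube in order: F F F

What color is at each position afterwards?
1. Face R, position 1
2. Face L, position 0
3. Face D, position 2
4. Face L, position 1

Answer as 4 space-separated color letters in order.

After move 1 (F): F=GGGG U=WWOO R=WRWR D=RRYY L=OYOY
After move 2 (F): F=GGGG U=WWYY R=OROR D=WWYY L=OROR
After move 3 (F): F=GGGG U=WWRR R=YRYR D=OOYY L=OWOW
Query 1: R[1] = R
Query 2: L[0] = O
Query 3: D[2] = Y
Query 4: L[1] = W

Answer: R O Y W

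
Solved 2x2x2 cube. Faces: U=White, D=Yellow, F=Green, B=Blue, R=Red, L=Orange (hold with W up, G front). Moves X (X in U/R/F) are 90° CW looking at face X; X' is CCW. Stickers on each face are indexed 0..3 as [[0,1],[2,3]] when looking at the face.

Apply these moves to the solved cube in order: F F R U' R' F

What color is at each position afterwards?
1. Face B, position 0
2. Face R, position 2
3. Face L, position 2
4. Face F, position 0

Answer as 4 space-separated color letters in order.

After move 1 (F): F=GGGG U=WWOO R=WRWR D=RRYY L=OYOY
After move 2 (F): F=GGGG U=WWYY R=OROR D=WWYY L=OROR
After move 3 (R): R=OORR U=WGYG F=GWGY D=WBYB B=YBWB
After move 4 (U'): U=GGWY F=ORGY R=GWRR B=OOWB L=YBOR
After move 5 (R'): R=WRGR U=GWWO F=OGGY D=WRYY B=BOBB
After move 6 (F): F=GOYG U=GWRB R=WROR D=GWYY L=YWOR
Query 1: B[0] = B
Query 2: R[2] = O
Query 3: L[2] = O
Query 4: F[0] = G

Answer: B O O G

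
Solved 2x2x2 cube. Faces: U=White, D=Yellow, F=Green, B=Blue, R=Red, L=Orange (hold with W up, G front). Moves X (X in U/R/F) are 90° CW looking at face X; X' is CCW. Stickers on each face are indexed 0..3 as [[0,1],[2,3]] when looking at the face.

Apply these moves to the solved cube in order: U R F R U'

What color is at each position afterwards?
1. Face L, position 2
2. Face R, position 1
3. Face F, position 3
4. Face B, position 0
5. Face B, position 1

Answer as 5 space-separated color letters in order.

Answer: O R O G W

Derivation:
After move 1 (U): U=WWWW F=RRGG R=BBRR B=OOBB L=GGOO
After move 2 (R): R=RBRB U=WRWG F=RYGY D=YBYO B=WOWB
After move 3 (F): F=GRYY U=WROG R=WBGB D=RRYO L=GYOB
After move 4 (R): R=GWBB U=WROY F=GRYO D=RWYW B=GORB
After move 5 (U'): U=RYWO F=GYYO R=GRBB B=GWRB L=GOOB
Query 1: L[2] = O
Query 2: R[1] = R
Query 3: F[3] = O
Query 4: B[0] = G
Query 5: B[1] = W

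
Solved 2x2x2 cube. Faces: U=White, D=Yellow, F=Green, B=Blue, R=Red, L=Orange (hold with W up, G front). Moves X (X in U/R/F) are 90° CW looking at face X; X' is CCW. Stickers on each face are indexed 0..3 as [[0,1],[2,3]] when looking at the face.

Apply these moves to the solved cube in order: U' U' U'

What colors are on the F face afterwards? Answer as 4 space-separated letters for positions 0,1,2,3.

Answer: R R G G

Derivation:
After move 1 (U'): U=WWWW F=OOGG R=GGRR B=RRBB L=BBOO
After move 2 (U'): U=WWWW F=BBGG R=OORR B=GGBB L=RROO
After move 3 (U'): U=WWWW F=RRGG R=BBRR B=OOBB L=GGOO
Query: F face = RRGG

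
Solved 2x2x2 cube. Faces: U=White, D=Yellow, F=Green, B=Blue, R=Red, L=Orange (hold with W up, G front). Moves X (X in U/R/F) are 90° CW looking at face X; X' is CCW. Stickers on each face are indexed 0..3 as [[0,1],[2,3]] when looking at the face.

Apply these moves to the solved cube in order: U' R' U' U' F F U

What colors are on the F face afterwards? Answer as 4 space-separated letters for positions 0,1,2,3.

After move 1 (U'): U=WWWW F=OOGG R=GGRR B=RRBB L=BBOO
After move 2 (R'): R=GRGR U=WBWR F=OWGW D=YOYG B=YRYB
After move 3 (U'): U=BRWW F=BBGW R=OWGR B=GRYB L=YROO
After move 4 (U'): U=RWBW F=YRGW R=BBGR B=OWYB L=GROO
After move 5 (F): F=GYWR U=RWOR R=BBWR D=GBYG L=GYOO
After move 6 (F): F=WGRY U=RWOY R=OBRR D=WBYG L=GGOB
After move 7 (U): U=ORYW F=OBRY R=OWRR B=GGYB L=WGOB
Query: F face = OBRY

Answer: O B R Y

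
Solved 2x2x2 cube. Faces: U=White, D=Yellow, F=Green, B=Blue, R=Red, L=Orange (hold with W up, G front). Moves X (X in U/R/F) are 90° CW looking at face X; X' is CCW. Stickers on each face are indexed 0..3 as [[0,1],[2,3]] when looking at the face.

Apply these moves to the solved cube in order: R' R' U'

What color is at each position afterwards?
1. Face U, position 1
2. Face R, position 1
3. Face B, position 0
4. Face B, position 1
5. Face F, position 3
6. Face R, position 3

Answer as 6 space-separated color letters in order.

Answer: Y B R R B R

Derivation:
After move 1 (R'): R=RRRR U=WBWB F=GWGW D=YGYG B=YBYB
After move 2 (R'): R=RRRR U=WYWY F=GBGB D=YWYW B=GBGB
After move 3 (U'): U=YYWW F=OOGB R=GBRR B=RRGB L=GBOO
Query 1: U[1] = Y
Query 2: R[1] = B
Query 3: B[0] = R
Query 4: B[1] = R
Query 5: F[3] = B
Query 6: R[3] = R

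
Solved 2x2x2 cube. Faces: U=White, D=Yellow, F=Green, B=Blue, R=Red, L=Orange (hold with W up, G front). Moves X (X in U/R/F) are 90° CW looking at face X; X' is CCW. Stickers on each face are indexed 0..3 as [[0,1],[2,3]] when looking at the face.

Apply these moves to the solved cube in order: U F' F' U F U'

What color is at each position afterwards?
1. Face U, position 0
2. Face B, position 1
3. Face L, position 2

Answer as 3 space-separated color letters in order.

After move 1 (U): U=WWWW F=RRGG R=BBRR B=OOBB L=GGOO
After move 2 (F'): F=RGRG U=WWBR R=YBYR D=GOYY L=GWOW
After move 3 (F'): F=GGRR U=WWYY R=OBGR D=WWYY L=GROB
After move 4 (U): U=YWYW F=OBRR R=OOGR B=GRBB L=GGOB
After move 5 (F): F=RORB U=YWBG R=YOWR D=GOYY L=GWOW
After move 6 (U'): U=WGYB F=GWRB R=ROWR B=YOBB L=GROW
Query 1: U[0] = W
Query 2: B[1] = O
Query 3: L[2] = O

Answer: W O O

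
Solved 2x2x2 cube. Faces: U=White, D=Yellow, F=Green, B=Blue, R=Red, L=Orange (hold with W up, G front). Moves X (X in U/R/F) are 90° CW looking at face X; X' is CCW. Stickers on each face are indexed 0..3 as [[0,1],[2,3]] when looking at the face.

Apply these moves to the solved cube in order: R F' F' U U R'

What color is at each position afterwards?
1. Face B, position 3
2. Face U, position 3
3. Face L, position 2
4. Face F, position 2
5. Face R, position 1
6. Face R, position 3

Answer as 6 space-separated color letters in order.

Answer: B Y O Y R O

Derivation:
After move 1 (R): R=RRRR U=WGWG F=GYGY D=YBYB B=WBWB
After move 2 (F'): F=YYGG U=WGRR R=BRYR D=OOYB L=OGOW
After move 3 (F'): F=YGYG U=WGBY R=OROR D=GWYB L=OROR
After move 4 (U): U=BWYG F=ORYG R=WBOR B=ORWB L=YGOR
After move 5 (U): U=YBGW F=WBYG R=OROR B=YGWB L=OROR
After move 6 (R'): R=RROO U=YWGY F=WBYW D=GBYG B=BGWB
Query 1: B[3] = B
Query 2: U[3] = Y
Query 3: L[2] = O
Query 4: F[2] = Y
Query 5: R[1] = R
Query 6: R[3] = O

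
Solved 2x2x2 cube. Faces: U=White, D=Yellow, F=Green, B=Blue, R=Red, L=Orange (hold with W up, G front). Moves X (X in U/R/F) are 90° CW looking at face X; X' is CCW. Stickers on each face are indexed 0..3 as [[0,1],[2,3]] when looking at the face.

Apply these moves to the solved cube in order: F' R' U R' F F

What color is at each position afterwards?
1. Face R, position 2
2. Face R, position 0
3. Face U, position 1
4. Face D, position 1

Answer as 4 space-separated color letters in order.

After move 1 (F'): F=GGGG U=WWRR R=YRYR D=OOYY L=OWOW
After move 2 (R'): R=RRYY U=WBRB F=GWGR D=OGYG B=YBOB
After move 3 (U): U=RWBB F=RRGR R=YBYY B=OWOB L=GWOW
After move 4 (R'): R=BYYY U=ROBO F=RWGB D=ORYR B=GWGB
After move 5 (F): F=GRBW U=ROWW R=BYOY D=YBYR L=GOOR
After move 6 (F): F=BGWR U=RORO R=WYWY D=OBYR L=GYOB
Query 1: R[2] = W
Query 2: R[0] = W
Query 3: U[1] = O
Query 4: D[1] = B

Answer: W W O B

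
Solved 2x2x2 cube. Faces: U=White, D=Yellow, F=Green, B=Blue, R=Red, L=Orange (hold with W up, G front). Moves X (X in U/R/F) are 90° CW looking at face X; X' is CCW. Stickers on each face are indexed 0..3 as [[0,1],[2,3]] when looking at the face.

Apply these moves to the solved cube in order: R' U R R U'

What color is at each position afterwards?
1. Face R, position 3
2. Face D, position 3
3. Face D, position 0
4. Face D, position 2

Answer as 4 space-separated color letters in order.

Answer: Y B Y Y

Derivation:
After move 1 (R'): R=RRRR U=WBWB F=GWGW D=YGYG B=YBYB
After move 2 (U): U=WWBB F=RRGW R=YBRR B=OOYB L=GWOO
After move 3 (R): R=RYRB U=WRBW F=RGGG D=YYYO B=BOWB
After move 4 (R): R=RRBY U=WGBG F=RYGO D=YWYB B=WORB
After move 5 (U'): U=GGWB F=GWGO R=RYBY B=RRRB L=WOOO
Query 1: R[3] = Y
Query 2: D[3] = B
Query 3: D[0] = Y
Query 4: D[2] = Y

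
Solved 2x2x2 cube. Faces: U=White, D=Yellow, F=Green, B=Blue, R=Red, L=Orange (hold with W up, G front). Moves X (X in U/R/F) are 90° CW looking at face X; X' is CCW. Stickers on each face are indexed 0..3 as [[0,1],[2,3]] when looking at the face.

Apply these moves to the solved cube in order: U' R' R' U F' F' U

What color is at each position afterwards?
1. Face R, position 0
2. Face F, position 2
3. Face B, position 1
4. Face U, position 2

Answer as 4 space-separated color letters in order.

After move 1 (U'): U=WWWW F=OOGG R=GGRR B=RRBB L=BBOO
After move 2 (R'): R=GRGR U=WBWR F=OWGW D=YOYG B=YRYB
After move 3 (R'): R=RRGG U=WYWY F=OBGR D=YWYW B=GROB
After move 4 (U): U=WWYY F=RRGR R=GRGG B=BBOB L=OBOO
After move 5 (F'): F=RRRG U=WWGG R=WRYG D=BOYW L=OYOY
After move 6 (F'): F=RGRR U=WWWY R=ORBG D=YYYW L=OGOG
After move 7 (U): U=WWYW F=ORRR R=BBBG B=OGOB L=RGOG
Query 1: R[0] = B
Query 2: F[2] = R
Query 3: B[1] = G
Query 4: U[2] = Y

Answer: B R G Y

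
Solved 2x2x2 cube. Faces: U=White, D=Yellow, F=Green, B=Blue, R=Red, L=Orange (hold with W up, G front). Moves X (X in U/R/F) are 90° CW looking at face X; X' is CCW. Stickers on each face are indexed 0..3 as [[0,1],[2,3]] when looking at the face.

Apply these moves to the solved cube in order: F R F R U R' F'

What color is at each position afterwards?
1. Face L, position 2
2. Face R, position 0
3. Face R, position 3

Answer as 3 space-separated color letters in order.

Answer: O O R

Derivation:
After move 1 (F): F=GGGG U=WWOO R=WRWR D=RRYY L=OYOY
After move 2 (R): R=WWRR U=WGOG F=GRGY D=RBYB B=OBWB
After move 3 (F): F=GGYR U=WGYY R=OWGR D=RWYB L=OROB
After move 4 (R): R=GORW U=WGYR F=GWYB D=RWYO B=YBGB
After move 5 (U): U=YWRG F=GOYB R=YBRW B=ORGB L=GWOB
After move 6 (R'): R=BWYR U=YGRO F=GWYG D=ROYB B=ORWB
After move 7 (F'): F=WGGY U=YGBY R=OWRR D=WBYB L=GOOR
Query 1: L[2] = O
Query 2: R[0] = O
Query 3: R[3] = R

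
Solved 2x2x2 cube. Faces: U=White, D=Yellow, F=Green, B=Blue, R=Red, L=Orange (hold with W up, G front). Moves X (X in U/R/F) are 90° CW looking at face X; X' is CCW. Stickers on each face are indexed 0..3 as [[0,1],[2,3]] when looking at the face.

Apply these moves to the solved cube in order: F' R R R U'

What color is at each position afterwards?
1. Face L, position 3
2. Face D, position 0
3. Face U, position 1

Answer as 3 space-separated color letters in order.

Answer: W O B

Derivation:
After move 1 (F'): F=GGGG U=WWRR R=YRYR D=OOYY L=OWOW
After move 2 (R): R=YYRR U=WGRG F=GOGY D=OBYB B=RBWB
After move 3 (R): R=RYRY U=WORY F=GBGB D=OWYR B=GBGB
After move 4 (R): R=RRYY U=WBRB F=GWGR D=OGYG B=YBOB
After move 5 (U'): U=BBWR F=OWGR R=GWYY B=RROB L=YBOW
Query 1: L[3] = W
Query 2: D[0] = O
Query 3: U[1] = B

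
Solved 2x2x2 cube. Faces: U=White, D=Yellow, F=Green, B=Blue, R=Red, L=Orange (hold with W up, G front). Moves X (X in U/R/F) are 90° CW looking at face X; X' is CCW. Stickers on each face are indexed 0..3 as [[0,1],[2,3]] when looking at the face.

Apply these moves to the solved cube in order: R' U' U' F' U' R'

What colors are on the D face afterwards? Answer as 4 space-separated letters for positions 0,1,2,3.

After move 1 (R'): R=RRRR U=WBWB F=GWGW D=YGYG B=YBYB
After move 2 (U'): U=BBWW F=OOGW R=GWRR B=RRYB L=YBOO
After move 3 (U'): U=BWBW F=YBGW R=OORR B=GWYB L=RROO
After move 4 (F'): F=BWYG U=BWOR R=GOYR D=ROYG L=RWOB
After move 5 (U'): U=WRBO F=RWYG R=BWYR B=GOYB L=GWOB
After move 6 (R'): R=WRBY U=WYBG F=RRYO D=RWYG B=GOOB
Query: D face = RWYG

Answer: R W Y G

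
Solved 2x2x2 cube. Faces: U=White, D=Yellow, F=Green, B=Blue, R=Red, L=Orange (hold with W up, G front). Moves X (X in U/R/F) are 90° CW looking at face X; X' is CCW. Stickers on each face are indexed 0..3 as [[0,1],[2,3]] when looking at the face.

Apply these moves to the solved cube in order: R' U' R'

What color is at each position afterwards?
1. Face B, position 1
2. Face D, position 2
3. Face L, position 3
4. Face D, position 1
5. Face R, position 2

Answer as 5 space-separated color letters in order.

Answer: R Y O O G

Derivation:
After move 1 (R'): R=RRRR U=WBWB F=GWGW D=YGYG B=YBYB
After move 2 (U'): U=BBWW F=OOGW R=GWRR B=RRYB L=YBOO
After move 3 (R'): R=WRGR U=BYWR F=OBGW D=YOYW B=GRGB
Query 1: B[1] = R
Query 2: D[2] = Y
Query 3: L[3] = O
Query 4: D[1] = O
Query 5: R[2] = G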